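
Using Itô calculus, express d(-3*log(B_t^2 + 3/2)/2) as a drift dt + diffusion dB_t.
d(-3*log(B_t^2 + 3/2)/2) = (3*(2*B_t^2 - 3)/(2*B_t^2 + 3)^2) dt + (-6*B_t/(2*B_t^2 + 3)) dB_t

Itô's formula for f(B_t) gives d f(B_t) = f'(B_t) dB_t + (1/2) f''(B_t) dt. Compute derivatives of f(x) = -3*log(x^2 + 3/2)/2:
  f'(x)  = -6*x/(2*x^2 + 3)
  f''(x) = 6*(2*x^2 - 3)/(2*x^2 + 3)^2
Substitute x = B_t and multiply the f'' term by 1/2:
  drift     = (1/2) * (6*(2*x^2 - 3)/(2*x^2 + 3)^2) evaluated at B_t = 3*(2*B_t^2 - 3)/(2*B_t^2 + 3)^2
  diffusion = (-6*x/(2*x^2 + 3)) evaluated at B_t = -6*B_t/(2*B_t^2 + 3)
Therefore d(-3*log(B_t^2 + 3/2)/2) = (3*(2*B_t^2 - 3)/(2*B_t^2 + 3)^2) dt + (-6*B_t/(2*B_t^2 + 3)) dB_t.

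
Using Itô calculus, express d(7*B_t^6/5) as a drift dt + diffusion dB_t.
d(7*B_t^6/5) = (21*B_t^4) dt + (42*B_t^5/5) dB_t

Itô's formula for f(B_t) gives d f(B_t) = f'(B_t) dB_t + (1/2) f''(B_t) dt. Compute derivatives of f(x) = 7*x^6/5:
  f'(x)  = 42*x^5/5
  f''(x) = 42*x^4
Substitute x = B_t and multiply the f'' term by 1/2:
  drift     = (1/2) * (42*x^4) evaluated at B_t = 21*B_t^4
  diffusion = (42*x^5/5) evaluated at B_t = 42*B_t^5/5
Therefore d(7*B_t^6/5) = (21*B_t^4) dt + (42*B_t^5/5) dB_t.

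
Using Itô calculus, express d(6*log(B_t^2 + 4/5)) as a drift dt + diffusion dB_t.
d(6*log(B_t^2 + 4/5)) = (30*(4 - 5*B_t^2)/(5*B_t^2 + 4)^2) dt + (60*B_t/(5*B_t^2 + 4)) dB_t

Itô's formula for f(B_t) gives d f(B_t) = f'(B_t) dB_t + (1/2) f''(B_t) dt. Compute derivatives of f(x) = 6*log(x^2 + 4/5):
  f'(x)  = 60*x/(5*x^2 + 4)
  f''(x) = 60*(4 - 5*x^2)/(5*x^2 + 4)^2
Substitute x = B_t and multiply the f'' term by 1/2:
  drift     = (1/2) * (60*(4 - 5*x^2)/(5*x^2 + 4)^2) evaluated at B_t = 30*(4 - 5*B_t^2)/(5*B_t^2 + 4)^2
  diffusion = (60*x/(5*x^2 + 4)) evaluated at B_t = 60*B_t/(5*B_t^2 + 4)
Therefore d(6*log(B_t^2 + 4/5)) = (30*(4 - 5*B_t^2)/(5*B_t^2 + 4)^2) dt + (60*B_t/(5*B_t^2 + 4)) dB_t.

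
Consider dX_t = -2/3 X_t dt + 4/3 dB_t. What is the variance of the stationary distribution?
lim Var(X_t) = 4/3

The OU SDE dX = -theta X dt + sigma dB admits the integrating factor exp(theta t): d(exp(theta t) X_t) = sigma exp(theta t) dB_t. Integrating from 0 to t gives X_t = x_0 * exp(-theta t) + sigma * int_0^t exp(-theta (t-s)) dB_s for any initial x_0. The Itô integral has variance (by the Itô isometry) sigma^2 * int_0^t exp(-2 theta (t - s)) ds = sigma^2 * (1 - exp(-2 theta t)) / (2 theta), independent of x_0.
With theta = 2/3, sigma = 4/3:
  Var(X_t) = (4/3)^2 * (1 - exp(-2*2/3 t)) / (2 * 2/3) = 4/3 - 4*exp(-4*t/3)/3.
As t -> infinity, exp(-2*2/3 t) -> 0, so the stationary variance is sigma^2 / (2 theta) = 4/3.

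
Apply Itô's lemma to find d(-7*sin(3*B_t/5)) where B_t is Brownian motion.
d(-7*sin(3*B_t/5)) = (63*sin(3*B_t/5)/50) dt + (-21*cos(3*B_t/5)/5) dB_t

Itô's formula for f(B_t) gives d f(B_t) = f'(B_t) dB_t + (1/2) f''(B_t) dt. Compute derivatives of f(x) = -7*sin(3*x/5):
  f'(x)  = -21*cos(3*x/5)/5
  f''(x) = 63*sin(3*x/5)/25
Substitute x = B_t and multiply the f'' term by 1/2:
  drift     = (1/2) * (63*sin(3*x/5)/25) evaluated at B_t = 63*sin(3*B_t/5)/50
  diffusion = (-21*cos(3*x/5)/5) evaluated at B_t = -21*cos(3*B_t/5)/5
Therefore d(-7*sin(3*B_t/5)) = (63*sin(3*B_t/5)/50) dt + (-21*cos(3*B_t/5)/5) dB_t.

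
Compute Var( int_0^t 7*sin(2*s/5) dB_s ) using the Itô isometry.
Var = 49*t/2 - 245*sin(4*t/5)/8

The Itô integral of a deterministic integrand f(s) has mean 0 because each increment f(s) * (B_{s+ds} - B_s) has mean 0. By the Itô isometry:
  Var( int_0^t f(s) dB_s ) = E[ (int_0^t f(s) dB_s)^2 ] = int_0^t f(s)^2 ds.
Here f(s) = 7*sin(2*s/5), so f(s)^2 = 49*sin(2*s/5)^2. Integrate:
  int_0^t (49*sin(2*s/5)^2) ds = 49*t/2 - 245*sin(4*t/5)/8.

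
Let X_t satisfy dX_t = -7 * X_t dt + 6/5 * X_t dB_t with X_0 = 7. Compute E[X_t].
E[X_t] = 7*exp(-7*t)

For GBM dX = mu X dt + sigma X dB with X_0 = x_0, apply Itô to Y = log X: dY = (mu - sigma^2/2) dt + sigma dB, so Y_t = log(x_0) + (mu - sigma^2/2) t + sigma B_t and hence X_t = x_0 * exp((mu - sigma^2/2) t + sigma B_t).
With mu = -7, sigma = 6/5, x_0 = 7, this gives:
  X_t = 7 * exp((-193/25) * t + (6/5) * B_t).
Since sigma*B_t ~ Normal(0, sigma^2 t), E[exp(sigma*B_t)] = exp(sigma^2 t / 2); so E[X_t] = x_0 * exp((mu - sigma^2/2) t) * exp(sigma^2 t / 2) = x_0 * exp(mu t) = 7*exp(-7*t).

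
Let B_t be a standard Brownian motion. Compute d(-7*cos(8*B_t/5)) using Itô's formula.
d(-7*cos(8*B_t/5)) = (224*cos(8*B_t/5)/25) dt + (56*sin(8*B_t/5)/5) dB_t

Itô's formula for f(B_t) gives d f(B_t) = f'(B_t) dB_t + (1/2) f''(B_t) dt. Compute derivatives of f(x) = -7*cos(8*x/5):
  f'(x)  = 56*sin(8*x/5)/5
  f''(x) = 448*cos(8*x/5)/25
Substitute x = B_t and multiply the f'' term by 1/2:
  drift     = (1/2) * (448*cos(8*x/5)/25) evaluated at B_t = 224*cos(8*B_t/5)/25
  diffusion = (56*sin(8*x/5)/5) evaluated at B_t = 56*sin(8*B_t/5)/5
Therefore d(-7*cos(8*B_t/5)) = (224*cos(8*B_t/5)/25) dt + (56*sin(8*B_t/5)/5) dB_t.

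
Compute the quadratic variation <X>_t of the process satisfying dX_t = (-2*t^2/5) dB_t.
<X>_t = 4*t^5/125

For an Itô process dX_t = a(t) dt + b(t) dB_t, the quadratic variation is <X>_t = int_0^t b(s)^2 ds (the drift term does not contribute). Here b(s) = -2*s^2/5, so
  b(s)^2 = 4*s^4/25.
Integrating from 0 to t:
  <X>_t = int_0^t (4*s^4/25) ds = 4*t^5/125.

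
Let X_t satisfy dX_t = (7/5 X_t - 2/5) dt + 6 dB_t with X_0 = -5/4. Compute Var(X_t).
Var(X_t) = 90*exp(14*t/5)/7 - 90/7

The variance V(t) = Var(X_t) satisfies V'(t) = 2 a V(t) + c^2 with V(0) = 0 (drift coefficient is linear in X, diffusion is constant). With a = 7/5, c = 6, the solution is
  V(t) = (c^2 / (2 a)) * (exp(2 a t) - 1)
       = (6^2 / (2*(7/5))) * (exp((14/5) t) - 1)
       = 90*exp(14*t/5)/7 - 90/7.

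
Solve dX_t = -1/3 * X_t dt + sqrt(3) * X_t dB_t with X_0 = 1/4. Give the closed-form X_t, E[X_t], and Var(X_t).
X_t = 1/4 * exp((-11/6) t + (sqrt(3)) B_t); E[X_t] = exp(-t/3)/4; Var(X_t) = (exp(3*t) - 1)*exp(-2*t/3)/16

For GBM dX = mu X dt + sigma X dB with X_0 = x_0, apply Itô to Y = log X: dY = (mu - sigma^2/2) dt + sigma dB, so Y_t = log(x_0) + (mu - sigma^2/2) t + sigma B_t and hence X_t = x_0 * exp((mu - sigma^2/2) t + sigma B_t).
With mu = -1/3, sigma = sqrt(3), x_0 = 1/4, this gives:
  X_t = 1/4 * exp((-11/6) * t + (sqrt(3)) * B_t).
Since sigma*B_t ~ Normal(0, sigma^2 t), E[exp(sigma*B_t)] = exp(sigma^2 t / 2); so E[X_t] = x_0 * exp((mu - sigma^2/2) t) * exp(sigma^2 t / 2) = x_0 * exp(mu t) = exp(-t/3)/4.
Var(X_t) = E[X_t^2] - (E[X_t])^2 = x_0^2 * exp(2 mu t) * (exp(sigma^2 t) - 1) = (exp(3*t) - 1)*exp(-2*t/3)/16.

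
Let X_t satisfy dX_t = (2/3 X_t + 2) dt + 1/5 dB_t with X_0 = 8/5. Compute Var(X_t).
Var(X_t) = 3*exp(4*t/3)/100 - 3/100

The variance V(t) = Var(X_t) satisfies V'(t) = 2 a V(t) + c^2 with V(0) = 0 (drift coefficient is linear in X, diffusion is constant). With a = 2/3, c = 1/5, the solution is
  V(t) = (c^2 / (2 a)) * (exp(2 a t) - 1)
       = ((1/5)^2 / (2*(2/3))) * (exp((4/3) t) - 1)
       = 3*exp(4*t/3)/100 - 3/100.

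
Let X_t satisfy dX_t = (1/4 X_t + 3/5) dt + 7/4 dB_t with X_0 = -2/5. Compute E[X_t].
E[X_t] = 2*exp(t/4) - 12/5

Taking expectations and using E[dB_t] = 0, the mean m(t) = E[X_t] satisfies the ODE m'(t) = a m(t) + b with m(0) = x_0. With a = 1/4, b = 3/5, x_0 = -2/5, the solution is
  m(t) = x_0 * exp(a t) + (b/a) * (exp(a t) - 1)
       = (-2/5) * exp((1/4) t) + ((3/5)/(1/4)) * (exp((1/4) t) - 1)
       = 2*exp(t/4) - 12/5.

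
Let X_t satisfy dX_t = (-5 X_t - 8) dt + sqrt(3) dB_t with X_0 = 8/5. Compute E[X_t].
E[X_t] = -8/5 + 16*exp(-5*t)/5

Taking expectations and using E[dB_t] = 0, the mean m(t) = E[X_t] satisfies the ODE m'(t) = a m(t) + b with m(0) = x_0. With a = -5, b = -8, x_0 = 8/5, the solution is
  m(t) = x_0 * exp(a t) + (b/a) * (exp(a t) - 1)
       = (8/5) * exp((-5) t) + ((-8)/(-5)) * (exp((-5) t) - 1)
       = -8/5 + 16*exp(-5*t)/5.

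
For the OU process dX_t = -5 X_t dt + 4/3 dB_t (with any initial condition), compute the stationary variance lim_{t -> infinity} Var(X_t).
lim Var(X_t) = 8/45

The OU SDE dX = -theta X dt + sigma dB admits the integrating factor exp(theta t): d(exp(theta t) X_t) = sigma exp(theta t) dB_t. Integrating from 0 to t gives X_t = x_0 * exp(-theta t) + sigma * int_0^t exp(-theta (t-s)) dB_s for any initial x_0. The Itô integral has variance (by the Itô isometry) sigma^2 * int_0^t exp(-2 theta (t - s)) ds = sigma^2 * (1 - exp(-2 theta t)) / (2 theta), independent of x_0.
With theta = 5, sigma = 4/3:
  Var(X_t) = (4/3)^2 * (1 - exp(-2*5 t)) / (2 * 5) = 8/45 - 8*exp(-10*t)/45.
As t -> infinity, exp(-2*5 t) -> 0, so the stationary variance is sigma^2 / (2 theta) = 8/45.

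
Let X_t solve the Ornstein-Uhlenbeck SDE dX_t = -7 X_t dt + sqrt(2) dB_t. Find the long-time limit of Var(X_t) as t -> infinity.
lim Var(X_t) = 1/7

The OU SDE dX = -theta X dt + sigma dB admits the integrating factor exp(theta t): d(exp(theta t) X_t) = sigma exp(theta t) dB_t. Integrating from 0 to t gives X_t = x_0 * exp(-theta t) + sigma * int_0^t exp(-theta (t-s)) dB_s for any initial x_0. The Itô integral has variance (by the Itô isometry) sigma^2 * int_0^t exp(-2 theta (t - s)) ds = sigma^2 * (1 - exp(-2 theta t)) / (2 theta), independent of x_0.
With theta = 7, sigma = sqrt(2):
  Var(X_t) = (sqrt(2))^2 * (1 - exp(-2*7 t)) / (2 * 7) = 1/7 - exp(-14*t)/7.
As t -> infinity, exp(-2*7 t) -> 0, so the stationary variance is sigma^2 / (2 theta) = 1/7.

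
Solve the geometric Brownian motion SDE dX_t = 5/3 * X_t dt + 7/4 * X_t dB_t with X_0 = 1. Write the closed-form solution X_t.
X_t = 1 * exp((13/96) * t + (7/4) * B_t)

For GBM dX = mu X dt + sigma X dB with X_0 = x_0, apply Itô to Y = log X: dY = (mu - sigma^2/2) dt + sigma dB, so Y_t = log(x_0) + (mu - sigma^2/2) t + sigma B_t and hence X_t = x_0 * exp((mu - sigma^2/2) t + sigma B_t).
With mu = 5/3, sigma = 7/4, x_0 = 1, this gives:
  X_t = 1 * exp((13/96) * t + (7/4) * B_t).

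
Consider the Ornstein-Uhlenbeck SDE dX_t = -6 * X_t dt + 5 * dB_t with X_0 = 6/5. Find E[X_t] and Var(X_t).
E[X_t] = 6*exp(-6*t)/5; Var(X_t) = 25/12 - 25*exp(-12*t)/12

The OU SDE dX = -theta X dt + sigma dB admits the integrating factor exp(theta t): d(exp(theta t) X_t) = sigma exp(theta t) dB_t. Integrating from 0 to t:
  X_t = x_0 * exp(-theta t) + sigma * int_0^t exp(-theta (t-s)) dB_s.
The Itô integral has mean 0 and (by the Itô isometry) variance sigma^2 * int_0^t exp(-2 theta (t - s)) ds = sigma^2 * (1 - exp(-2 theta t)) / (2 theta).
With theta = 6, sigma = 5, x_0 = 6/5:
  E[X_t] = 6/5 * exp(-6 t) = 6*exp(-6*t)/5
  Var(X_t) = (5)^2 * (1 - exp(-2*6 t)) / (2 * 6) = 25/12 - 25*exp(-12*t)/12.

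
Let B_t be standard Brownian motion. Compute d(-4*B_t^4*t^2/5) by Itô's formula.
d(-4*B_t^4*t^2/5) = (8*B_t^2*t*(-B_t^2 - 3*t)/5) dt + (-16*B_t^3*t^2/5) dB_t

Itô's formula for f(t, x): d f(t, B_t) = (f_t + (1/2) f_xx) dt + f_x dB_t. Compute partials of f(t, x) = -4*t^2*x^4/5:
  f_t(t,x)  = -8*t*x^4/5
  f_x(t,x)  = -16*t^2*x^3/5
  f_xx(t,x) = -48*t^2*x^2/5
Assemble drift = f_t + (1/2) f_xx = 8*t*x^2*(-3*t - x^2)/5 and diffusion = f_x = -16*t^2*x^3/5. Substituting x = B_t:
  d(-4*B_t^4*t^2/5) = (8*B_t^2*t*(-B_t^2 - 3*t)/5) dt + (-16*B_t^3*t^2/5) dB_t.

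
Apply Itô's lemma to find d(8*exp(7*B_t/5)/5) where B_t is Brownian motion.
d(8*exp(7*B_t/5)/5) = (196*exp(7*B_t/5)/125) dt + (56*exp(7*B_t/5)/25) dB_t

Itô's formula for f(B_t) gives d f(B_t) = f'(B_t) dB_t + (1/2) f''(B_t) dt. Compute derivatives of f(x) = 8*exp(7*x/5)/5:
  f'(x)  = 56*exp(7*x/5)/25
  f''(x) = 392*exp(7*x/5)/125
Substitute x = B_t and multiply the f'' term by 1/2:
  drift     = (1/2) * (392*exp(7*x/5)/125) evaluated at B_t = 196*exp(7*B_t/5)/125
  diffusion = (56*exp(7*x/5)/25) evaluated at B_t = 56*exp(7*B_t/5)/25
Therefore d(8*exp(7*B_t/5)/5) = (196*exp(7*B_t/5)/125) dt + (56*exp(7*B_t/5)/25) dB_t.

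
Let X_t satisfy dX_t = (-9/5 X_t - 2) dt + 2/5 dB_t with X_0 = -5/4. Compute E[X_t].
E[X_t] = -10/9 - 5*exp(-9*t/5)/36

Taking expectations and using E[dB_t] = 0, the mean m(t) = E[X_t] satisfies the ODE m'(t) = a m(t) + b with m(0) = x_0. With a = -9/5, b = -2, x_0 = -5/4, the solution is
  m(t) = x_0 * exp(a t) + (b/a) * (exp(a t) - 1)
       = (-5/4) * exp((-9/5) t) + ((-2)/(-9/5)) * (exp((-9/5) t) - 1)
       = -10/9 - 5*exp(-9*t/5)/36.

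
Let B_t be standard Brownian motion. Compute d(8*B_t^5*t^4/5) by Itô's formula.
d(8*B_t^5*t^4/5) = (B_t^3*t^3*(32*B_t^2/5 + 16*t)) dt + (8*B_t^4*t^4) dB_t

Itô's formula for f(t, x): d f(t, B_t) = (f_t + (1/2) f_xx) dt + f_x dB_t. Compute partials of f(t, x) = 8*t^4*x^5/5:
  f_t(t,x)  = 32*t^3*x^5/5
  f_x(t,x)  = 8*t^4*x^4
  f_xx(t,x) = 32*t^4*x^3
Assemble drift = f_t + (1/2) f_xx = t^3*x^3*(16*t + 32*x^2/5) and diffusion = f_x = 8*t^4*x^4. Substituting x = B_t:
  d(8*B_t^5*t^4/5) = (B_t^3*t^3*(32*B_t^2/5 + 16*t)) dt + (8*B_t^4*t^4) dB_t.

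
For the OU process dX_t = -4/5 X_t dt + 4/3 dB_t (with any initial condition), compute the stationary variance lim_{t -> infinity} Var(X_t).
lim Var(X_t) = 10/9

The OU SDE dX = -theta X dt + sigma dB admits the integrating factor exp(theta t): d(exp(theta t) X_t) = sigma exp(theta t) dB_t. Integrating from 0 to t gives X_t = x_0 * exp(-theta t) + sigma * int_0^t exp(-theta (t-s)) dB_s for any initial x_0. The Itô integral has variance (by the Itô isometry) sigma^2 * int_0^t exp(-2 theta (t - s)) ds = sigma^2 * (1 - exp(-2 theta t)) / (2 theta), independent of x_0.
With theta = 4/5, sigma = 4/3:
  Var(X_t) = (4/3)^2 * (1 - exp(-2*4/5 t)) / (2 * 4/5) = 10/9 - 10*exp(-8*t/5)/9.
As t -> infinity, exp(-2*4/5 t) -> 0, so the stationary variance is sigma^2 / (2 theta) = 10/9.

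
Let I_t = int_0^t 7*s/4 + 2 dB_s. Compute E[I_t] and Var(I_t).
E[I_t] = 0; Var(I_t) = t*(49*t^2 + 168*t + 192)/48

The Itô integral of a deterministic integrand f(s) has mean 0 because each increment f(s) * (B_{s+ds} - B_s) has mean 0. By the Itô isometry:
  Var( int_0^t f(s) dB_s ) = E[ (int_0^t f(s) dB_s)^2 ] = int_0^t f(s)^2 ds.
Here f(s) = 7*s/4 + 2, so f(s)^2 = (7*s + 8)^2/16. Integrate:
  int_0^t ((7*s + 8)^2/16) ds = t*(49*t^2 + 168*t + 192)/48.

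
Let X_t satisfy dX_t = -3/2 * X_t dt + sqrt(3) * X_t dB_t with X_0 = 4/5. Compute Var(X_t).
Var(X_t) = 16/25 - 16*exp(-3*t)/25

For GBM dX = mu X dt + sigma X dB with X_0 = x_0, apply Itô to Y = log X: dY = (mu - sigma^2/2) dt + sigma dB, so Y_t = log(x_0) + (mu - sigma^2/2) t + sigma B_t and hence X_t = x_0 * exp((mu - sigma^2/2) t + sigma B_t).
With mu = -3/2, sigma = sqrt(3), x_0 = 4/5, this gives:
  X_t = 4/5 * exp((-3) * t + (sqrt(3)) * B_t).
Since sigma*B_t ~ Normal(0, sigma^2 t), E[exp(sigma*B_t)] = exp(sigma^2 t / 2); so E[X_t] = x_0 * exp((mu - sigma^2/2) t) * exp(sigma^2 t / 2) = x_0 * exp(mu t) = 4*exp(-3*t/2)/5.
Var(X_t) = E[X_t^2] - (E[X_t])^2 = x_0^2 * exp(2 mu t) * (exp(sigma^2 t) - 1) = 16/25 - 16*exp(-3*t)/25.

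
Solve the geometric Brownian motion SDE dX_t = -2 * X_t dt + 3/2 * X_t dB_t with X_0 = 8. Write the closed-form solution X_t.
X_t = 8 * exp((-25/8) * t + (3/2) * B_t)

For GBM dX = mu X dt + sigma X dB with X_0 = x_0, apply Itô to Y = log X: dY = (mu - sigma^2/2) dt + sigma dB, so Y_t = log(x_0) + (mu - sigma^2/2) t + sigma B_t and hence X_t = x_0 * exp((mu - sigma^2/2) t + sigma B_t).
With mu = -2, sigma = 3/2, x_0 = 8, this gives:
  X_t = 8 * exp((-25/8) * t + (3/2) * B_t).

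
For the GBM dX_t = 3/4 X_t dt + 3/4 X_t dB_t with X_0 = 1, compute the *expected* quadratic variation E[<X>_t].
E[<X>_t] = 3*exp(33*t/16)/11 - 3/11

<X>_t = int_0^t ((3/4) * X_s)^2 ds. Taking expectation inside the integral: E[<X>_t] = (3/4)^2 * int_0^t E[X_s^2] ds. For GBM, E[X_s^2] = x_0^2 * exp((2 mu + sigma^2) s). Integrating:
  E[<X>_t] = (3/4)^2 * 1^2 * (exp((2*(3/4) + (3/4)^2) t) - 1) / (2*(3/4) + (3/4)^2)
           = (3/4)^2 * 1^2 * (exp((33/16) t) - 1) / (33/16) = 3*exp(33*t/16)/11 - 3/11.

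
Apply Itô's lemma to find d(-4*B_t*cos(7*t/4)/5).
d(-4*B_t*cos(7*t/4)/5) = (7*B_t*sin(7*t/4)/5) dt + (-4*cos(7*t/4)/5) dB_t

Itô's formula for f(t, x): d f(t, B_t) = (f_t + (1/2) f_xx) dt + f_x dB_t. Compute partials of f(t, x) = -4*x*cos(7*t/4)/5:
  f_t(t,x)  = 7*x*sin(7*t/4)/5
  f_x(t,x)  = -4*cos(7*t/4)/5
  f_xx(t,x) = 0
Assemble drift = f_t + (1/2) f_xx = 7*x*sin(7*t/4)/5 and diffusion = f_x = -4*cos(7*t/4)/5. Substituting x = B_t:
  d(-4*B_t*cos(7*t/4)/5) = (7*B_t*sin(7*t/4)/5) dt + (-4*cos(7*t/4)/5) dB_t.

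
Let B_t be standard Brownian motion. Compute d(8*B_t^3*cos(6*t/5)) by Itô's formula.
d(8*B_t^3*cos(6*t/5)) = (24*B_t*(-2*B_t^2*sin(6*t/5)/5 + cos(6*t/5))) dt + (24*B_t^2*cos(6*t/5)) dB_t

Itô's formula for f(t, x): d f(t, B_t) = (f_t + (1/2) f_xx) dt + f_x dB_t. Compute partials of f(t, x) = 8*x^3*cos(6*t/5):
  f_t(t,x)  = -48*x^3*sin(6*t/5)/5
  f_x(t,x)  = 24*x^2*cos(6*t/5)
  f_xx(t,x) = 48*x*cos(6*t/5)
Assemble drift = f_t + (1/2) f_xx = 24*x*(-2*x^2*sin(6*t/5)/5 + cos(6*t/5)) and diffusion = f_x = 24*x^2*cos(6*t/5). Substituting x = B_t:
  d(8*B_t^3*cos(6*t/5)) = (24*B_t*(-2*B_t^2*sin(6*t/5)/5 + cos(6*t/5))) dt + (24*B_t^2*cos(6*t/5)) dB_t.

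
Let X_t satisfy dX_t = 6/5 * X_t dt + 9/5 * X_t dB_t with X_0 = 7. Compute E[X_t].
E[X_t] = 7*exp(6*t/5)

For GBM dX = mu X dt + sigma X dB with X_0 = x_0, apply Itô to Y = log X: dY = (mu - sigma^2/2) dt + sigma dB, so Y_t = log(x_0) + (mu - sigma^2/2) t + sigma B_t and hence X_t = x_0 * exp((mu - sigma^2/2) t + sigma B_t).
With mu = 6/5, sigma = 9/5, x_0 = 7, this gives:
  X_t = 7 * exp((-21/50) * t + (9/5) * B_t).
Since sigma*B_t ~ Normal(0, sigma^2 t), E[exp(sigma*B_t)] = exp(sigma^2 t / 2); so E[X_t] = x_0 * exp((mu - sigma^2/2) t) * exp(sigma^2 t / 2) = x_0 * exp(mu t) = 7*exp(6*t/5).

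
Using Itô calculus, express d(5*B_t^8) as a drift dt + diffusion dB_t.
d(5*B_t^8) = (140*B_t^6) dt + (40*B_t^7) dB_t

Itô's formula for f(B_t) gives d f(B_t) = f'(B_t) dB_t + (1/2) f''(B_t) dt. Compute derivatives of f(x) = 5*x^8:
  f'(x)  = 40*x^7
  f''(x) = 280*x^6
Substitute x = B_t and multiply the f'' term by 1/2:
  drift     = (1/2) * (280*x^6) evaluated at B_t = 140*B_t^6
  diffusion = (40*x^7) evaluated at B_t = 40*B_t^7
Therefore d(5*B_t^8) = (140*B_t^6) dt + (40*B_t^7) dB_t.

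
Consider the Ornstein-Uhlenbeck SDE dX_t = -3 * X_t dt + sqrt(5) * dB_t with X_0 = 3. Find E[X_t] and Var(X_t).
E[X_t] = 3*exp(-3*t); Var(X_t) = 5/6 - 5*exp(-6*t)/6

The OU SDE dX = -theta X dt + sigma dB admits the integrating factor exp(theta t): d(exp(theta t) X_t) = sigma exp(theta t) dB_t. Integrating from 0 to t:
  X_t = x_0 * exp(-theta t) + sigma * int_0^t exp(-theta (t-s)) dB_s.
The Itô integral has mean 0 and (by the Itô isometry) variance sigma^2 * int_0^t exp(-2 theta (t - s)) ds = sigma^2 * (1 - exp(-2 theta t)) / (2 theta).
With theta = 3, sigma = sqrt(5), x_0 = 3:
  E[X_t] = 3 * exp(-3 t) = 3*exp(-3*t)
  Var(X_t) = (sqrt(5))^2 * (1 - exp(-2*3 t)) / (2 * 3) = 5/6 - 5*exp(-6*t)/6.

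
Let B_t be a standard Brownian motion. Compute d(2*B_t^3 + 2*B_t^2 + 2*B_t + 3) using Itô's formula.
d(2*B_t^3 + 2*B_t^2 + 2*B_t + 3) = (6*B_t + 2) dt + (6*B_t^2 + 4*B_t + 2) dB_t

Itô's formula for f(B_t) gives d f(B_t) = f'(B_t) dB_t + (1/2) f''(B_t) dt. Compute derivatives of f(x) = 2*x^3 + 2*x^2 + 2*x + 3:
  f'(x)  = 6*x^2 + 4*x + 2
  f''(x) = 12*x + 4
Substitute x = B_t and multiply the f'' term by 1/2:
  drift     = (1/2) * (12*x + 4) evaluated at B_t = 6*B_t + 2
  diffusion = (6*x^2 + 4*x + 2) evaluated at B_t = 6*B_t^2 + 4*B_t + 2
Therefore d(2*B_t^3 + 2*B_t^2 + 2*B_t + 3) = (6*B_t + 2) dt + (6*B_t^2 + 4*B_t + 2) dB_t.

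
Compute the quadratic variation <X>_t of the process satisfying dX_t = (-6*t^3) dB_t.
<X>_t = 36*t^7/7

For an Itô process dX_t = a(t) dt + b(t) dB_t, the quadratic variation is <X>_t = int_0^t b(s)^2 ds (the drift term does not contribute). Here b(s) = -6*s^3, so
  b(s)^2 = 36*s^6.
Integrating from 0 to t:
  <X>_t = int_0^t (36*s^6) ds = 36*t^7/7.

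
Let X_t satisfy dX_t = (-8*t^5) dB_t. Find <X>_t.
<X>_t = 64*t^11/11

For an Itô process dX_t = a(t) dt + b(t) dB_t, the quadratic variation is <X>_t = int_0^t b(s)^2 ds (the drift term does not contribute). Here b(s) = -8*s^5, so
  b(s)^2 = 64*s^10.
Integrating from 0 to t:
  <X>_t = int_0^t (64*s^10) ds = 64*t^11/11.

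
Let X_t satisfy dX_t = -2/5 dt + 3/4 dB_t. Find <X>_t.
<X>_t = 9*t/16

For an Itô process dX_t = a(t) dt + b(t) dB_t, the quadratic variation is <X>_t = int_0^t b(s)^2 ds (the drift term does not contribute). Here b(s) = 3/4, so
  b(s)^2 = 9/16.
Integrating from 0 to t:
  <X>_t = int_0^t (9/16) ds = 9*t/16.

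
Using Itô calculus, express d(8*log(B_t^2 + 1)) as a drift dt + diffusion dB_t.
d(8*log(B_t^2 + 1)) = (8*(1 - B_t^2)/(B_t^2 + 1)^2) dt + (16*B_t/(B_t^2 + 1)) dB_t

Itô's formula for f(B_t) gives d f(B_t) = f'(B_t) dB_t + (1/2) f''(B_t) dt. Compute derivatives of f(x) = 8*log(x^2 + 1):
  f'(x)  = 16*x/(x^2 + 1)
  f''(x) = 16*(1 - x^2)/(x^2 + 1)^2
Substitute x = B_t and multiply the f'' term by 1/2:
  drift     = (1/2) * (16*(1 - x^2)/(x^2 + 1)^2) evaluated at B_t = 8*(1 - B_t^2)/(B_t^2 + 1)^2
  diffusion = (16*x/(x^2 + 1)) evaluated at B_t = 16*B_t/(B_t^2 + 1)
Therefore d(8*log(B_t^2 + 1)) = (8*(1 - B_t^2)/(B_t^2 + 1)^2) dt + (16*B_t/(B_t^2 + 1)) dB_t.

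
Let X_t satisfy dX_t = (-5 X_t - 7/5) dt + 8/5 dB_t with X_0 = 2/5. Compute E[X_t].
E[X_t] = -7/25 + 17*exp(-5*t)/25

Taking expectations and using E[dB_t] = 0, the mean m(t) = E[X_t] satisfies the ODE m'(t) = a m(t) + b with m(0) = x_0. With a = -5, b = -7/5, x_0 = 2/5, the solution is
  m(t) = x_0 * exp(a t) + (b/a) * (exp(a t) - 1)
       = (2/5) * exp((-5) t) + ((-7/5)/(-5)) * (exp((-5) t) - 1)
       = -7/25 + 17*exp(-5*t)/25.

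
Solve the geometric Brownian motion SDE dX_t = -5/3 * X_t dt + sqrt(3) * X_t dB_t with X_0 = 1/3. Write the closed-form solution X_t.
X_t = 1/3 * exp((-19/6) * t + (sqrt(3)) * B_t)

For GBM dX = mu X dt + sigma X dB with X_0 = x_0, apply Itô to Y = log X: dY = (mu - sigma^2/2) dt + sigma dB, so Y_t = log(x_0) + (mu - sigma^2/2) t + sigma B_t and hence X_t = x_0 * exp((mu - sigma^2/2) t + sigma B_t).
With mu = -5/3, sigma = sqrt(3), x_0 = 1/3, this gives:
  X_t = 1/3 * exp((-19/6) * t + (sqrt(3)) * B_t).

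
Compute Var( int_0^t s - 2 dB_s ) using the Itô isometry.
Var = t*(t^2 - 6*t + 12)/3

The Itô integral of a deterministic integrand f(s) has mean 0 because each increment f(s) * (B_{s+ds} - B_s) has mean 0. By the Itô isometry:
  Var( int_0^t f(s) dB_s ) = E[ (int_0^t f(s) dB_s)^2 ] = int_0^t f(s)^2 ds.
Here f(s) = s - 2, so f(s)^2 = (s - 2)^2. Integrate:
  int_0^t ((s - 2)^2) ds = t*(t^2 - 6*t + 12)/3.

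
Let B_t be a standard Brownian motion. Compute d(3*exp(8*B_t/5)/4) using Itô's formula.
d(3*exp(8*B_t/5)/4) = (24*exp(8*B_t/5)/25) dt + (6*exp(8*B_t/5)/5) dB_t

Itô's formula for f(B_t) gives d f(B_t) = f'(B_t) dB_t + (1/2) f''(B_t) dt. Compute derivatives of f(x) = 3*exp(8*x/5)/4:
  f'(x)  = 6*exp(8*x/5)/5
  f''(x) = 48*exp(8*x/5)/25
Substitute x = B_t and multiply the f'' term by 1/2:
  drift     = (1/2) * (48*exp(8*x/5)/25) evaluated at B_t = 24*exp(8*B_t/5)/25
  diffusion = (6*exp(8*x/5)/5) evaluated at B_t = 6*exp(8*B_t/5)/5
Therefore d(3*exp(8*B_t/5)/4) = (24*exp(8*B_t/5)/25) dt + (6*exp(8*B_t/5)/5) dB_t.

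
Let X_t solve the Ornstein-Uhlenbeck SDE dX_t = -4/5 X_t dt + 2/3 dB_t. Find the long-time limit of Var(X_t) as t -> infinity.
lim Var(X_t) = 5/18

The OU SDE dX = -theta X dt + sigma dB admits the integrating factor exp(theta t): d(exp(theta t) X_t) = sigma exp(theta t) dB_t. Integrating from 0 to t gives X_t = x_0 * exp(-theta t) + sigma * int_0^t exp(-theta (t-s)) dB_s for any initial x_0. The Itô integral has variance (by the Itô isometry) sigma^2 * int_0^t exp(-2 theta (t - s)) ds = sigma^2 * (1 - exp(-2 theta t)) / (2 theta), independent of x_0.
With theta = 4/5, sigma = 2/3:
  Var(X_t) = (2/3)^2 * (1 - exp(-2*4/5 t)) / (2 * 4/5) = 5/18 - 5*exp(-8*t/5)/18.
As t -> infinity, exp(-2*4/5 t) -> 0, so the stationary variance is sigma^2 / (2 theta) = 5/18.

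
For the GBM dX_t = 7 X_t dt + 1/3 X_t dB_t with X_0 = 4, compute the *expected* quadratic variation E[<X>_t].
E[<X>_t] = 16*exp(127*t/9)/127 - 16/127

<X>_t = int_0^t ((1/3) * X_s)^2 ds. Taking expectation inside the integral: E[<X>_t] = (1/3)^2 * int_0^t E[X_s^2] ds. For GBM, E[X_s^2] = x_0^2 * exp((2 mu + sigma^2) s). Integrating:
  E[<X>_t] = (1/3)^2 * 4^2 * (exp((2*7 + (1/3)^2) t) - 1) / (2*7 + (1/3)^2)
           = (1/3)^2 * 4^2 * (exp((127/9) t) - 1) / (127/9) = 16*exp(127*t/9)/127 - 16/127.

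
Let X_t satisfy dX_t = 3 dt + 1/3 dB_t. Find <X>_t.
<X>_t = t/9

For an Itô process dX_t = a(t) dt + b(t) dB_t, the quadratic variation is <X>_t = int_0^t b(s)^2 ds (the drift term does not contribute). Here b(s) = 1/3, so
  b(s)^2 = 1/9.
Integrating from 0 to t:
  <X>_t = int_0^t (1/9) ds = t/9.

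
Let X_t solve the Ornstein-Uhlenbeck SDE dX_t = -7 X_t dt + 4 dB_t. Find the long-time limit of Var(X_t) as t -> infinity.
lim Var(X_t) = 8/7

The OU SDE dX = -theta X dt + sigma dB admits the integrating factor exp(theta t): d(exp(theta t) X_t) = sigma exp(theta t) dB_t. Integrating from 0 to t gives X_t = x_0 * exp(-theta t) + sigma * int_0^t exp(-theta (t-s)) dB_s for any initial x_0. The Itô integral has variance (by the Itô isometry) sigma^2 * int_0^t exp(-2 theta (t - s)) ds = sigma^2 * (1 - exp(-2 theta t)) / (2 theta), independent of x_0.
With theta = 7, sigma = 4:
  Var(X_t) = (4)^2 * (1 - exp(-2*7 t)) / (2 * 7) = 8/7 - 8*exp(-14*t)/7.
As t -> infinity, exp(-2*7 t) -> 0, so the stationary variance is sigma^2 / (2 theta) = 8/7.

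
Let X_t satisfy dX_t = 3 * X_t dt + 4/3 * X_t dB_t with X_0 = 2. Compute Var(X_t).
Var(X_t) = 4*(exp(16*t/9) - 1)*exp(6*t)

For GBM dX = mu X dt + sigma X dB with X_0 = x_0, apply Itô to Y = log X: dY = (mu - sigma^2/2) dt + sigma dB, so Y_t = log(x_0) + (mu - sigma^2/2) t + sigma B_t and hence X_t = x_0 * exp((mu - sigma^2/2) t + sigma B_t).
With mu = 3, sigma = 4/3, x_0 = 2, this gives:
  X_t = 2 * exp((19/9) * t + (4/3) * B_t).
Since sigma*B_t ~ Normal(0, sigma^2 t), E[exp(sigma*B_t)] = exp(sigma^2 t / 2); so E[X_t] = x_0 * exp((mu - sigma^2/2) t) * exp(sigma^2 t / 2) = x_0 * exp(mu t) = 2*exp(3*t).
Var(X_t) = E[X_t^2] - (E[X_t])^2 = x_0^2 * exp(2 mu t) * (exp(sigma^2 t) - 1) = 4*(exp(16*t/9) - 1)*exp(6*t).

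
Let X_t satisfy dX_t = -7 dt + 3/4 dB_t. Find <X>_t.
<X>_t = 9*t/16

For an Itô process dX_t = a(t) dt + b(t) dB_t, the quadratic variation is <X>_t = int_0^t b(s)^2 ds (the drift term does not contribute). Here b(s) = 3/4, so
  b(s)^2 = 9/16.
Integrating from 0 to t:
  <X>_t = int_0^t (9/16) ds = 9*t/16.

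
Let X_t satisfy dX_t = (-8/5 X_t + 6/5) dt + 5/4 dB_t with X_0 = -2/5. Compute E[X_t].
E[X_t] = 3/4 - 23*exp(-8*t/5)/20

Taking expectations and using E[dB_t] = 0, the mean m(t) = E[X_t] satisfies the ODE m'(t) = a m(t) + b with m(0) = x_0. With a = -8/5, b = 6/5, x_0 = -2/5, the solution is
  m(t) = x_0 * exp(a t) + (b/a) * (exp(a t) - 1)
       = (-2/5) * exp((-8/5) t) + ((6/5)/(-8/5)) * (exp((-8/5) t) - 1)
       = 3/4 - 23*exp(-8*t/5)/20.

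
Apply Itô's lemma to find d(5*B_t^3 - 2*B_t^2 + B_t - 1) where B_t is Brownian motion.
d(5*B_t^3 - 2*B_t^2 + B_t - 1) = (15*B_t - 2) dt + (15*B_t^2 - 4*B_t + 1) dB_t

Itô's formula for f(B_t) gives d f(B_t) = f'(B_t) dB_t + (1/2) f''(B_t) dt. Compute derivatives of f(x) = 5*x^3 - 2*x^2 + x - 1:
  f'(x)  = 15*x^2 - 4*x + 1
  f''(x) = 30*x - 4
Substitute x = B_t and multiply the f'' term by 1/2:
  drift     = (1/2) * (30*x - 4) evaluated at B_t = 15*B_t - 2
  diffusion = (15*x^2 - 4*x + 1) evaluated at B_t = 15*B_t^2 - 4*B_t + 1
Therefore d(5*B_t^3 - 2*B_t^2 + B_t - 1) = (15*B_t - 2) dt + (15*B_t^2 - 4*B_t + 1) dB_t.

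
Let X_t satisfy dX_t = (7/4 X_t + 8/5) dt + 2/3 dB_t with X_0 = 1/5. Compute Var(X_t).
Var(X_t) = 8*exp(7*t/2)/63 - 8/63

The variance V(t) = Var(X_t) satisfies V'(t) = 2 a V(t) + c^2 with V(0) = 0 (drift coefficient is linear in X, diffusion is constant). With a = 7/4, c = 2/3, the solution is
  V(t) = (c^2 / (2 a)) * (exp(2 a t) - 1)
       = ((2/3)^2 / (2*(7/4))) * (exp((7/2) t) - 1)
       = 8*exp(7*t/2)/63 - 8/63.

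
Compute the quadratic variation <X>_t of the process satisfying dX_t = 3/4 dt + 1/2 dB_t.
<X>_t = t/4

For an Itô process dX_t = a(t) dt + b(t) dB_t, the quadratic variation is <X>_t = int_0^t b(s)^2 ds (the drift term does not contribute). Here b(s) = 1/2, so
  b(s)^2 = 1/4.
Integrating from 0 to t:
  <X>_t = int_0^t (1/4) ds = t/4.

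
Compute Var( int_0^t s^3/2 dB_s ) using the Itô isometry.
Var = t^7/28

The Itô integral of a deterministic integrand f(s) has mean 0 because each increment f(s) * (B_{s+ds} - B_s) has mean 0. By the Itô isometry:
  Var( int_0^t f(s) dB_s ) = E[ (int_0^t f(s) dB_s)^2 ] = int_0^t f(s)^2 ds.
Here f(s) = s^3/2, so f(s)^2 = s^6/4. Integrate:
  int_0^t (s^6/4) ds = t^7/28.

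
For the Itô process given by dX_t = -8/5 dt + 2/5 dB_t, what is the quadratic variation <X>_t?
<X>_t = 4*t/25

For an Itô process dX_t = a(t) dt + b(t) dB_t, the quadratic variation is <X>_t = int_0^t b(s)^2 ds (the drift term does not contribute). Here b(s) = 2/5, so
  b(s)^2 = 4/25.
Integrating from 0 to t:
  <X>_t = int_0^t (4/25) ds = 4*t/25.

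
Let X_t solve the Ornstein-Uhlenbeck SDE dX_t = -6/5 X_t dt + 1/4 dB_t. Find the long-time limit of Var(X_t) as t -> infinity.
lim Var(X_t) = 5/192

The OU SDE dX = -theta X dt + sigma dB admits the integrating factor exp(theta t): d(exp(theta t) X_t) = sigma exp(theta t) dB_t. Integrating from 0 to t gives X_t = x_0 * exp(-theta t) + sigma * int_0^t exp(-theta (t-s)) dB_s for any initial x_0. The Itô integral has variance (by the Itô isometry) sigma^2 * int_0^t exp(-2 theta (t - s)) ds = sigma^2 * (1 - exp(-2 theta t)) / (2 theta), independent of x_0.
With theta = 6/5, sigma = 1/4:
  Var(X_t) = (1/4)^2 * (1 - exp(-2*6/5 t)) / (2 * 6/5) = 5/192 - 5*exp(-12*t/5)/192.
As t -> infinity, exp(-2*6/5 t) -> 0, so the stationary variance is sigma^2 / (2 theta) = 5/192.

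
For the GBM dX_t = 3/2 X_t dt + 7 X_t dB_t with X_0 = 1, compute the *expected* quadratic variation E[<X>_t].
E[<X>_t] = 49*exp(52*t)/52 - 49/52

<X>_t = int_0^t (7 * X_s)^2 ds. Taking expectation inside the integral: E[<X>_t] = 7^2 * int_0^t E[X_s^2] ds. For GBM, E[X_s^2] = x_0^2 * exp((2 mu + sigma^2) s). Integrating:
  E[<X>_t] = 7^2 * 1^2 * (exp((2*(3/2) + 7^2) t) - 1) / (2*(3/2) + 7^2)
           = 7^2 * 1^2 * (exp(52 t) - 1) / 52 = 49*exp(52*t)/52 - 49/52.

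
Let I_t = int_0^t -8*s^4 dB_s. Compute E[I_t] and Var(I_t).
E[I_t] = 0; Var(I_t) = 64*t^9/9

The Itô integral of a deterministic integrand f(s) has mean 0 because each increment f(s) * (B_{s+ds} - B_s) has mean 0. By the Itô isometry:
  Var( int_0^t f(s) dB_s ) = E[ (int_0^t f(s) dB_s)^2 ] = int_0^t f(s)^2 ds.
Here f(s) = -8*s^4, so f(s)^2 = 64*s^8. Integrate:
  int_0^t (64*s^8) ds = 64*t^9/9.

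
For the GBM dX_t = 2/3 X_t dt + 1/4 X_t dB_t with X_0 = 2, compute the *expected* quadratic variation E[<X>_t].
E[<X>_t] = 12*exp(67*t/48)/67 - 12/67

<X>_t = int_0^t ((1/4) * X_s)^2 ds. Taking expectation inside the integral: E[<X>_t] = (1/4)^2 * int_0^t E[X_s^2] ds. For GBM, E[X_s^2] = x_0^2 * exp((2 mu + sigma^2) s). Integrating:
  E[<X>_t] = (1/4)^2 * 2^2 * (exp((2*(2/3) + (1/4)^2) t) - 1) / (2*(2/3) + (1/4)^2)
           = (1/4)^2 * 2^2 * (exp((67/48) t) - 1) / (67/48) = 12*exp(67*t/48)/67 - 12/67.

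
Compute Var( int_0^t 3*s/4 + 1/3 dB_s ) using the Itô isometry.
Var = t*(27*t^2 + 36*t + 16)/144

The Itô integral of a deterministic integrand f(s) has mean 0 because each increment f(s) * (B_{s+ds} - B_s) has mean 0. By the Itô isometry:
  Var( int_0^t f(s) dB_s ) = E[ (int_0^t f(s) dB_s)^2 ] = int_0^t f(s)^2 ds.
Here f(s) = 3*s/4 + 1/3, so f(s)^2 = (9*s + 4)^2/144. Integrate:
  int_0^t ((9*s + 4)^2/144) ds = t*(27*t^2 + 36*t + 16)/144.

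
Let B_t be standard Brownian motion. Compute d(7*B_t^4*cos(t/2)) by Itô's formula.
d(7*B_t^4*cos(t/2)) = (7*B_t^2*(-B_t^2*sin(t/2) + 12*cos(t/2))/2) dt + (28*B_t^3*cos(t/2)) dB_t

Itô's formula for f(t, x): d f(t, B_t) = (f_t + (1/2) f_xx) dt + f_x dB_t. Compute partials of f(t, x) = 7*x^4*cos(t/2):
  f_t(t,x)  = -7*x^4*sin(t/2)/2
  f_x(t,x)  = 28*x^3*cos(t/2)
  f_xx(t,x) = 84*x^2*cos(t/2)
Assemble drift = f_t + (1/2) f_xx = 7*x^2*(-x^2*sin(t/2) + 12*cos(t/2))/2 and diffusion = f_x = 28*x^3*cos(t/2). Substituting x = B_t:
  d(7*B_t^4*cos(t/2)) = (7*B_t^2*(-B_t^2*sin(t/2) + 12*cos(t/2))/2) dt + (28*B_t^3*cos(t/2)) dB_t.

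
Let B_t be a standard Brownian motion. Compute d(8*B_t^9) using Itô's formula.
d(8*B_t^9) = (288*B_t^7) dt + (72*B_t^8) dB_t

Itô's formula for f(B_t) gives d f(B_t) = f'(B_t) dB_t + (1/2) f''(B_t) dt. Compute derivatives of f(x) = 8*x^9:
  f'(x)  = 72*x^8
  f''(x) = 576*x^7
Substitute x = B_t and multiply the f'' term by 1/2:
  drift     = (1/2) * (576*x^7) evaluated at B_t = 288*B_t^7
  diffusion = (72*x^8) evaluated at B_t = 72*B_t^8
Therefore d(8*B_t^9) = (288*B_t^7) dt + (72*B_t^8) dB_t.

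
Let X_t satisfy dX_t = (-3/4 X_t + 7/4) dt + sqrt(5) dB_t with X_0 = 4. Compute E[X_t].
E[X_t] = 7/3 + 5*exp(-3*t/4)/3

Taking expectations and using E[dB_t] = 0, the mean m(t) = E[X_t] satisfies the ODE m'(t) = a m(t) + b with m(0) = x_0. With a = -3/4, b = 7/4, x_0 = 4, the solution is
  m(t) = x_0 * exp(a t) + (b/a) * (exp(a t) - 1)
       = 4 * exp((-3/4) t) + ((7/4)/(-3/4)) * (exp((-3/4) t) - 1)
       = 7/3 + 5*exp(-3*t/4)/3.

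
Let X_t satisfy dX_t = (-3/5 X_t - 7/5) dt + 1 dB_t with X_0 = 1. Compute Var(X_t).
Var(X_t) = 5/6 - 5*exp(-6*t/5)/6

The variance V(t) = Var(X_t) satisfies V'(t) = 2 a V(t) + c^2 with V(0) = 0 (drift coefficient is linear in X, diffusion is constant). With a = -3/5, c = 1, the solution is
  V(t) = (c^2 / (2 a)) * (exp(2 a t) - 1)
       = (1^2 / (2*(-3/5))) * (exp((-6/5) t) - 1)
       = 5/6 - 5*exp(-6*t/5)/6.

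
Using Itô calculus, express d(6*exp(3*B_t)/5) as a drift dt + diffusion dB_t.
d(6*exp(3*B_t)/5) = (27*exp(3*B_t)/5) dt + (18*exp(3*B_t)/5) dB_t

Itô's formula for f(B_t) gives d f(B_t) = f'(B_t) dB_t + (1/2) f''(B_t) dt. Compute derivatives of f(x) = 6*exp(3*x)/5:
  f'(x)  = 18*exp(3*x)/5
  f''(x) = 54*exp(3*x)/5
Substitute x = B_t and multiply the f'' term by 1/2:
  drift     = (1/2) * (54*exp(3*x)/5) evaluated at B_t = 27*exp(3*B_t)/5
  diffusion = (18*exp(3*x)/5) evaluated at B_t = 18*exp(3*B_t)/5
Therefore d(6*exp(3*B_t)/5) = (27*exp(3*B_t)/5) dt + (18*exp(3*B_t)/5) dB_t.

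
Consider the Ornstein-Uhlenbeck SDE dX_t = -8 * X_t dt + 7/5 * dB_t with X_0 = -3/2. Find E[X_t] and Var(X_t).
E[X_t] = -3*exp(-8*t)/2; Var(X_t) = 49/400 - 49*exp(-16*t)/400

The OU SDE dX = -theta X dt + sigma dB admits the integrating factor exp(theta t): d(exp(theta t) X_t) = sigma exp(theta t) dB_t. Integrating from 0 to t:
  X_t = x_0 * exp(-theta t) + sigma * int_0^t exp(-theta (t-s)) dB_s.
The Itô integral has mean 0 and (by the Itô isometry) variance sigma^2 * int_0^t exp(-2 theta (t - s)) ds = sigma^2 * (1 - exp(-2 theta t)) / (2 theta).
With theta = 8, sigma = 7/5, x_0 = -3/2:
  E[X_t] = -3/2 * exp(-8 t) = -3*exp(-8*t)/2
  Var(X_t) = (7/5)^2 * (1 - exp(-2*8 t)) / (2 * 8) = 49/400 - 49*exp(-16*t)/400.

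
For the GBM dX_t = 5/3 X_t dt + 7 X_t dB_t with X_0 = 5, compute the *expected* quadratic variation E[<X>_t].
E[<X>_t] = 3675*exp(157*t/3)/157 - 3675/157

<X>_t = int_0^t (7 * X_s)^2 ds. Taking expectation inside the integral: E[<X>_t] = 7^2 * int_0^t E[X_s^2] ds. For GBM, E[X_s^2] = x_0^2 * exp((2 mu + sigma^2) s). Integrating:
  E[<X>_t] = 7^2 * 5^2 * (exp((2*(5/3) + 7^2) t) - 1) / (2*(5/3) + 7^2)
           = 7^2 * 5^2 * (exp((157/3) t) - 1) / (157/3) = 3675*exp(157*t/3)/157 - 3675/157.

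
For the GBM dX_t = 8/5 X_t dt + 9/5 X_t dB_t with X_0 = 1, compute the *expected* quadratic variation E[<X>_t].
E[<X>_t] = 81*exp(161*t/25)/161 - 81/161

<X>_t = int_0^t ((9/5) * X_s)^2 ds. Taking expectation inside the integral: E[<X>_t] = (9/5)^2 * int_0^t E[X_s^2] ds. For GBM, E[X_s^2] = x_0^2 * exp((2 mu + sigma^2) s). Integrating:
  E[<X>_t] = (9/5)^2 * 1^2 * (exp((2*(8/5) + (9/5)^2) t) - 1) / (2*(8/5) + (9/5)^2)
           = (9/5)^2 * 1^2 * (exp((161/25) t) - 1) / (161/25) = 81*exp(161*t/25)/161 - 81/161.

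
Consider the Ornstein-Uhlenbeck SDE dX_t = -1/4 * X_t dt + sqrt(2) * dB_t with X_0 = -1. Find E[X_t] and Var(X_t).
E[X_t] = -exp(-t/4); Var(X_t) = 4 - 4*exp(-t/2)

The OU SDE dX = -theta X dt + sigma dB admits the integrating factor exp(theta t): d(exp(theta t) X_t) = sigma exp(theta t) dB_t. Integrating from 0 to t:
  X_t = x_0 * exp(-theta t) + sigma * int_0^t exp(-theta (t-s)) dB_s.
The Itô integral has mean 0 and (by the Itô isometry) variance sigma^2 * int_0^t exp(-2 theta (t - s)) ds = sigma^2 * (1 - exp(-2 theta t)) / (2 theta).
With theta = 1/4, sigma = sqrt(2), x_0 = -1:
  E[X_t] = -1 * exp(-1/4 t) = -exp(-t/4)
  Var(X_t) = (sqrt(2))^2 * (1 - exp(-2*1/4 t)) / (2 * 1/4) = 4 - 4*exp(-t/2).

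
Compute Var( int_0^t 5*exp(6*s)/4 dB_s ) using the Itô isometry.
Var = 25*exp(12*t)/192 - 25/192

The Itô integral of a deterministic integrand f(s) has mean 0 because each increment f(s) * (B_{s+ds} - B_s) has mean 0. By the Itô isometry:
  Var( int_0^t f(s) dB_s ) = E[ (int_0^t f(s) dB_s)^2 ] = int_0^t f(s)^2 ds.
Here f(s) = 5*exp(6*s)/4, so f(s)^2 = 25*exp(12*s)/16. Integrate:
  int_0^t (25*exp(12*s)/16) ds = 25*exp(12*t)/192 - 25/192.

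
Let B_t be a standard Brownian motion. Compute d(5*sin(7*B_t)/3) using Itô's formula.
d(5*sin(7*B_t)/3) = (-245*sin(7*B_t)/6) dt + (35*cos(7*B_t)/3) dB_t

Itô's formula for f(B_t) gives d f(B_t) = f'(B_t) dB_t + (1/2) f''(B_t) dt. Compute derivatives of f(x) = 5*sin(7*x)/3:
  f'(x)  = 35*cos(7*x)/3
  f''(x) = -245*sin(7*x)/3
Substitute x = B_t and multiply the f'' term by 1/2:
  drift     = (1/2) * (-245*sin(7*x)/3) evaluated at B_t = -245*sin(7*B_t)/6
  diffusion = (35*cos(7*x)/3) evaluated at B_t = 35*cos(7*B_t)/3
Therefore d(5*sin(7*B_t)/3) = (-245*sin(7*B_t)/6) dt + (35*cos(7*B_t)/3) dB_t.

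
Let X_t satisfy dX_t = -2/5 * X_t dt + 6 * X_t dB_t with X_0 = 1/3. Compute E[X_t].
E[X_t] = exp(-2*t/5)/3

For GBM dX = mu X dt + sigma X dB with X_0 = x_0, apply Itô to Y = log X: dY = (mu - sigma^2/2) dt + sigma dB, so Y_t = log(x_0) + (mu - sigma^2/2) t + sigma B_t and hence X_t = x_0 * exp((mu - sigma^2/2) t + sigma B_t).
With mu = -2/5, sigma = 6, x_0 = 1/3, this gives:
  X_t = 1/3 * exp((-92/5) * t + (6) * B_t).
Since sigma*B_t ~ Normal(0, sigma^2 t), E[exp(sigma*B_t)] = exp(sigma^2 t / 2); so E[X_t] = x_0 * exp((mu - sigma^2/2) t) * exp(sigma^2 t / 2) = x_0 * exp(mu t) = exp(-2*t/5)/3.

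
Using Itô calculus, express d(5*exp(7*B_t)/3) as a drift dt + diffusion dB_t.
d(5*exp(7*B_t)/3) = (245*exp(7*B_t)/6) dt + (35*exp(7*B_t)/3) dB_t

Itô's formula for f(B_t) gives d f(B_t) = f'(B_t) dB_t + (1/2) f''(B_t) dt. Compute derivatives of f(x) = 5*exp(7*x)/3:
  f'(x)  = 35*exp(7*x)/3
  f''(x) = 245*exp(7*x)/3
Substitute x = B_t and multiply the f'' term by 1/2:
  drift     = (1/2) * (245*exp(7*x)/3) evaluated at B_t = 245*exp(7*B_t)/6
  diffusion = (35*exp(7*x)/3) evaluated at B_t = 35*exp(7*B_t)/3
Therefore d(5*exp(7*B_t)/3) = (245*exp(7*B_t)/6) dt + (35*exp(7*B_t)/3) dB_t.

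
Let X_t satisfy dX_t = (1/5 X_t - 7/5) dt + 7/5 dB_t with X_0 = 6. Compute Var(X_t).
Var(X_t) = 49*exp(2*t/5)/10 - 49/10

The variance V(t) = Var(X_t) satisfies V'(t) = 2 a V(t) + c^2 with V(0) = 0 (drift coefficient is linear in X, diffusion is constant). With a = 1/5, c = 7/5, the solution is
  V(t) = (c^2 / (2 a)) * (exp(2 a t) - 1)
       = ((7/5)^2 / (2*(1/5))) * (exp((2/5) t) - 1)
       = 49*exp(2*t/5)/10 - 49/10.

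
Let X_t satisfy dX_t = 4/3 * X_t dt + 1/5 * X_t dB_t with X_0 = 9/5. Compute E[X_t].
E[X_t] = 9*exp(4*t/3)/5

For GBM dX = mu X dt + sigma X dB with X_0 = x_0, apply Itô to Y = log X: dY = (mu - sigma^2/2) dt + sigma dB, so Y_t = log(x_0) + (mu - sigma^2/2) t + sigma B_t and hence X_t = x_0 * exp((mu - sigma^2/2) t + sigma B_t).
With mu = 4/3, sigma = 1/5, x_0 = 9/5, this gives:
  X_t = 9/5 * exp((197/150) * t + (1/5) * B_t).
Since sigma*B_t ~ Normal(0, sigma^2 t), E[exp(sigma*B_t)] = exp(sigma^2 t / 2); so E[X_t] = x_0 * exp((mu - sigma^2/2) t) * exp(sigma^2 t / 2) = x_0 * exp(mu t) = 9*exp(4*t/3)/5.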